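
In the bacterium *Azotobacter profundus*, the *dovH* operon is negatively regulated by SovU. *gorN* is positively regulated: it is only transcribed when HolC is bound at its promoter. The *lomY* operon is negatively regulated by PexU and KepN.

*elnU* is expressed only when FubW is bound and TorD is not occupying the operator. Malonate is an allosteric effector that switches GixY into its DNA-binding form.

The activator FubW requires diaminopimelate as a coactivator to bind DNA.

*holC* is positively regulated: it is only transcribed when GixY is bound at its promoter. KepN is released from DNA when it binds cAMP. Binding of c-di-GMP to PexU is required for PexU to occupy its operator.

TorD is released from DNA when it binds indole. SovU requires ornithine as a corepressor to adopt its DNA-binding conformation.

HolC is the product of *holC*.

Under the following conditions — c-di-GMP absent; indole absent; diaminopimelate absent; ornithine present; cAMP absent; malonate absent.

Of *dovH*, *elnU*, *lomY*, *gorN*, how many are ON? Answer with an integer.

Ornithine is present, so SovU is active.
With repressor SovU bound, *dovH* is not transcribed.
→ *dovH* is OFF.
Indole is absent, so TorD is active.
Diaminopimelate is absent, so FubW is inactive.
With repressor TorD bound, *elnU* is not transcribed.
→ *elnU* is OFF.
c-di-GMP is absent, so PexU is inactive.
cAMP is absent, so KepN is active.
With repressor KepN bound, *lomY* is not transcribed.
→ *lomY* is OFF.
Malonate is absent, so GixY is inactive.
Required activator GixY is absent, so *holC* is not transcribed.
So HolC is not produced.
Required activator HolC is absent, so *gorN* is not transcribed.
→ *gorN* is OFF.
0 of the 4 genes are transcribed.

0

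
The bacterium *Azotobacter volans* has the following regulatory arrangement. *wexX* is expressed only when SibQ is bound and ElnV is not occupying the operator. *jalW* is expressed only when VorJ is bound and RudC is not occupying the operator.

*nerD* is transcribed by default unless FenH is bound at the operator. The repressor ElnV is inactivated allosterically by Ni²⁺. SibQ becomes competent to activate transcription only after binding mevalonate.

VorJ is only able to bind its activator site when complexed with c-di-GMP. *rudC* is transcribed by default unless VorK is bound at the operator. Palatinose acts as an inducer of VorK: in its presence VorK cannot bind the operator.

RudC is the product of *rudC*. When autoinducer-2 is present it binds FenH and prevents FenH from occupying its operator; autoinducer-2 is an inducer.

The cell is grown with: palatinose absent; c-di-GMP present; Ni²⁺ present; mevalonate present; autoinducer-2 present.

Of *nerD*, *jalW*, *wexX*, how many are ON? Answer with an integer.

3

Autoinducer-2 is present, so FenH is inactive.
With no repressor bound, *nerD* is transcribed.
→ *nerD* is ON.
Palatinose is absent, so VorK is active.
With repressor VorK bound, *rudC* is not transcribed.
So RudC is not produced.
c-di-GMP is present, so VorJ is active.
No repressor is bound and VorJ is active, so *jalW* is transcribed.
→ *jalW* is ON.
Mevalonate is present, so SibQ is active.
Ni²⁺ is present, so ElnV is inactive.
No repressor is bound and SibQ is active, so *wexX* is transcribed.
→ *wexX* is ON.
3 of the 3 genes are transcribed.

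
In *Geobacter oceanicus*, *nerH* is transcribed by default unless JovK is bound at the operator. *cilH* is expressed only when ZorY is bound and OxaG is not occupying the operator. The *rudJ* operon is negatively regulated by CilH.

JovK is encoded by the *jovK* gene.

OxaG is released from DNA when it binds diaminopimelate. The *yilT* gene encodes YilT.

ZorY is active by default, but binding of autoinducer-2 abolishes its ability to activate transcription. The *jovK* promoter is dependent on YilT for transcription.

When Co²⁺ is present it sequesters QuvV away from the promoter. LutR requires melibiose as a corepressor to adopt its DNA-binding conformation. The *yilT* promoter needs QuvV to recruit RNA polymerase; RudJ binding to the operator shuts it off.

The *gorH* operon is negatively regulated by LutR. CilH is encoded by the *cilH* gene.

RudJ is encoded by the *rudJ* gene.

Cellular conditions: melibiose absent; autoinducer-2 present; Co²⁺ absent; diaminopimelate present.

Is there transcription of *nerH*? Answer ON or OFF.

ON

Diaminopimelate is present, so OxaG is inactive.
Autoinducer-2 is present, so ZorY is inactive.
Required activator ZorY is absent, so *cilH* is not transcribed.
So CilH is not produced.
With no repressor bound, *rudJ* is transcribed.
So RudJ is produced and active.
Co²⁺ is absent, so QuvV is active.
With repressor RudJ bound, *yilT* is not transcribed.
So YilT is not produced.
Required activator YilT is absent, so *jovK* is not transcribed.
So JovK is not produced.
With no repressor bound, *nerH* is transcribed.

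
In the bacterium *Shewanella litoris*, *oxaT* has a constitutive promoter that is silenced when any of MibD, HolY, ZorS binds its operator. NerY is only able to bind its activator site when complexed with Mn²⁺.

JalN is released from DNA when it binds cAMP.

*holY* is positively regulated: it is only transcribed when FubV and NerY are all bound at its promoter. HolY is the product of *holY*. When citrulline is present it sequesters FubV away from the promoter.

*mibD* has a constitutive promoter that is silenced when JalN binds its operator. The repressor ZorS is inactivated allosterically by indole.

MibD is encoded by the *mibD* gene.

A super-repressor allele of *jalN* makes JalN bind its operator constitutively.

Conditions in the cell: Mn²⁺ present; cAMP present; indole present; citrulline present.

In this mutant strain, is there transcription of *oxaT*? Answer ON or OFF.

JalN is constitutively active in this strain.
With repressor JalN bound, *mibD* is not transcribed.
So MibD is not produced.
Citrulline is present, so FubV is inactive.
Mn²⁺ is present, so NerY is active.
Required activator FubV is absent, so *holY* is not transcribed.
So HolY is not produced.
Indole is present, so ZorS is inactive.
With no repressor bound, *oxaT* is transcribed.

ON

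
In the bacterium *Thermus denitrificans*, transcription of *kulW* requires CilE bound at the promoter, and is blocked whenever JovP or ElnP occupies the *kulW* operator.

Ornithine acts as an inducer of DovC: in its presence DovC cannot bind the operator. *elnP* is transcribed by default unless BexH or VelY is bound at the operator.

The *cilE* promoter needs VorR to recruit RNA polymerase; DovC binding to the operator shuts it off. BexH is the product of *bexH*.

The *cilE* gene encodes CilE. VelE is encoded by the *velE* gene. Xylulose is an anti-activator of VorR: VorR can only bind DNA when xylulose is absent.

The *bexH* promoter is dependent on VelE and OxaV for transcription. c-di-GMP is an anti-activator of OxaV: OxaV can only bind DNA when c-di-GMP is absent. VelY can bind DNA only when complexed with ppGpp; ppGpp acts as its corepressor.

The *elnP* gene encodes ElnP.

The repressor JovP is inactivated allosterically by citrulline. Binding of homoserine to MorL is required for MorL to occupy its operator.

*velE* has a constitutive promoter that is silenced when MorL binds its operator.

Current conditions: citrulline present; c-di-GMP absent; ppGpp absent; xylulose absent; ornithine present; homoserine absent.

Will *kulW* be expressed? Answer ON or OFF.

ON

Citrulline is present, so JovP is inactive.
Homoserine is absent, so MorL is inactive.
With no repressor bound, *velE* is transcribed.
So VelE is produced and active.
c-di-GMP is absent, so OxaV is active.
No repressor is bound and VelE and OxaV are active, so *bexH* is transcribed.
So BexH is produced and active.
ppGpp is absent, so VelY is inactive.
With repressor BexH bound, *elnP* is not transcribed.
So ElnP is not produced.
Xylulose is absent, so VorR is active.
Ornithine is present, so DovC is inactive.
No repressor is bound and VorR is active, so *cilE* is transcribed.
So CilE is produced and active.
No repressor is bound and CilE is active, so *kulW* is transcribed.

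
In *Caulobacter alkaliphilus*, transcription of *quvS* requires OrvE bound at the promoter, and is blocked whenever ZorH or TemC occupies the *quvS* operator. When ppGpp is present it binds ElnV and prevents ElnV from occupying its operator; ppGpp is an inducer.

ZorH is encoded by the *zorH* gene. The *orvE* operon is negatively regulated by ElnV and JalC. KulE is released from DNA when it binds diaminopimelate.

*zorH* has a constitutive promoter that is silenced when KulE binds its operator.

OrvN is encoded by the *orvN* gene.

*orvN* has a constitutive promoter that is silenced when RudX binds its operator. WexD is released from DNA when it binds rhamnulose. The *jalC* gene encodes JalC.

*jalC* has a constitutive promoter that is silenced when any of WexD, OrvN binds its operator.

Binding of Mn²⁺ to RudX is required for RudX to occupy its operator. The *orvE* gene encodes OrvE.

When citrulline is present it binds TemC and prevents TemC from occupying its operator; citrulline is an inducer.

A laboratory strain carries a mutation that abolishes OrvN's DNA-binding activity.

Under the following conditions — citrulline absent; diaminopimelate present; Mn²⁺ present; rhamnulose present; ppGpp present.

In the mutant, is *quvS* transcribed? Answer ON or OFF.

Diaminopimelate is present, so KulE is inactive.
With no repressor bound, *zorH* is transcribed.
So ZorH is produced and active.
Citrulline is absent, so TemC is active.
ppGpp is present, so ElnV is inactive.
Rhamnulose is present, so WexD is inactive.
OrvN is non-functional in this strain, so it has no effect.
With no repressor bound, *jalC* is transcribed.
So JalC is produced and active.
With repressor JalC bound, *orvE* is not transcribed.
So OrvE is not produced.
With repressor ZorH bound, *quvS* is not transcribed.

OFF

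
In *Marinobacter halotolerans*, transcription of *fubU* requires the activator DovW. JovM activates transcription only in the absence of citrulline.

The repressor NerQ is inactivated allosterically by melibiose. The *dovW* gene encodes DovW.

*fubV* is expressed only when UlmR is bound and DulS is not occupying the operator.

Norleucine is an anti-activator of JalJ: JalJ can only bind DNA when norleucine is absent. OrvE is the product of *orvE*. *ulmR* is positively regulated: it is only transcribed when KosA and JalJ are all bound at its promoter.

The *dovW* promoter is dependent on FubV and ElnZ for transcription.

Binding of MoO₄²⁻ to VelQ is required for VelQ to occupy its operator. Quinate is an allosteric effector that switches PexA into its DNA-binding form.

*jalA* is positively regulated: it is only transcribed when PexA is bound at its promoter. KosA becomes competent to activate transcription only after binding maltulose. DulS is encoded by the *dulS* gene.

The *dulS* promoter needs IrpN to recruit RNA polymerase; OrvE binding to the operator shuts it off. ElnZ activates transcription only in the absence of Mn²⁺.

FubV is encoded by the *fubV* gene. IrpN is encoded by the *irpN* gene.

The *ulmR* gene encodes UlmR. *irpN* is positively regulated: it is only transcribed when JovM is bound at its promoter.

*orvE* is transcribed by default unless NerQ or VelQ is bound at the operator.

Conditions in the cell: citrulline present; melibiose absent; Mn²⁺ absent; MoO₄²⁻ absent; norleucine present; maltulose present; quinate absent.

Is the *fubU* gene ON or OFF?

OFF

Melibiose is absent, so NerQ is active.
MoO₄²⁻ is absent, so VelQ is inactive.
With repressor NerQ bound, *orvE* is not transcribed.
So OrvE is not produced.
Citrulline is present, so JovM is inactive.
Required activator JovM is absent, so *irpN* is not transcribed.
So IrpN is not produced.
Required activator IrpN is absent, so *dulS* is not transcribed.
So DulS is not produced.
Maltulose is present, so KosA is active.
Norleucine is present, so JalJ is inactive.
Required activator JalJ is absent, so *ulmR* is not transcribed.
So UlmR is not produced.
Required activator UlmR is absent, so *fubV* is not transcribed.
So FubV is not produced.
Mn²⁺ is absent, so ElnZ is active.
Required activator FubV is absent, so *dovW* is not transcribed.
So DovW is not produced.
Required activator DovW is absent, so *fubU* is not transcribed.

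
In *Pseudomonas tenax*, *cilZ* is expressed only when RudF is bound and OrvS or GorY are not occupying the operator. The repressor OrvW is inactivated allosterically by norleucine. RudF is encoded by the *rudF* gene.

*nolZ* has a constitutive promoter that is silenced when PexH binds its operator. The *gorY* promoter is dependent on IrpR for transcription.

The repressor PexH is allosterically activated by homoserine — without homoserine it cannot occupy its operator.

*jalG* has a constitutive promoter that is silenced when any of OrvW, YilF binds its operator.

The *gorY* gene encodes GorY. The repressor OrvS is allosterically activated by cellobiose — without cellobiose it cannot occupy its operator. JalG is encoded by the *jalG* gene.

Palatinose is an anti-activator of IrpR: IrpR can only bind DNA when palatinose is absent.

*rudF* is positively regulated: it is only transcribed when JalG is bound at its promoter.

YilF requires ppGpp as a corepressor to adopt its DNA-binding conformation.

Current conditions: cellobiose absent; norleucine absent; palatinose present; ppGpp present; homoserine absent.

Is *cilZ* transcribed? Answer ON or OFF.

OFF

Norleucine is absent, so OrvW is active.
ppGpp is present, so YilF is active.
With repressor OrvW bound, *jalG* is not transcribed.
So JalG is not produced.
Required activator JalG is absent, so *rudF* is not transcribed.
So RudF is not produced.
Cellobiose is absent, so OrvS is inactive.
Palatinose is present, so IrpR is inactive.
Required activator IrpR is absent, so *gorY* is not transcribed.
So GorY is not produced.
Required activator RudF is absent, so *cilZ* is not transcribed.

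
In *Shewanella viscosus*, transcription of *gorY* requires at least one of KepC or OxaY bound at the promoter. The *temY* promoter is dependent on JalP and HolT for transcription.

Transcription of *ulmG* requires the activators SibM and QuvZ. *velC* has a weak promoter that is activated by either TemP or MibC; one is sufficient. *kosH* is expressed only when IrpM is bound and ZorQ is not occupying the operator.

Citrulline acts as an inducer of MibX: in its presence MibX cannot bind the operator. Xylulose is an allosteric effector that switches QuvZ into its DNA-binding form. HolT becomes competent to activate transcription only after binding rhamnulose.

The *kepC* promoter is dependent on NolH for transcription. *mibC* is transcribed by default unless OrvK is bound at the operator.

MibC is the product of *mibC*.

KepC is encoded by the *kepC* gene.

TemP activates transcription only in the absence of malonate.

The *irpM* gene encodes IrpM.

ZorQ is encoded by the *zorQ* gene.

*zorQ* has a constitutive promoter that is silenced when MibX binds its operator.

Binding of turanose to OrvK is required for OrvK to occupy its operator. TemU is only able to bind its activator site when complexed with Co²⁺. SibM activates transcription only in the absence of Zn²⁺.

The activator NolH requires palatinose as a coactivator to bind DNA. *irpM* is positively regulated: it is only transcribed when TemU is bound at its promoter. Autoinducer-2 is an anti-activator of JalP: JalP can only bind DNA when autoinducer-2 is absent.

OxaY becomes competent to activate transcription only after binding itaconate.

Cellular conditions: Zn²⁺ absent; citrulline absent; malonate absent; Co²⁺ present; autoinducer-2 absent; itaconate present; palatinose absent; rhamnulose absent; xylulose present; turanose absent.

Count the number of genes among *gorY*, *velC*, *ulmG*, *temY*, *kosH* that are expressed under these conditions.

4

Palatinose is absent, so NolH is inactive.
Required activator NolH is absent, so *kepC* is not transcribed.
So KepC is not produced.
Itaconate is present, so OxaY is active.
Activator OxaY is present, so *gorY* is transcribed.
→ *gorY* is ON.
Malonate is absent, so TemP is active.
Turanose is absent, so OrvK is inactive.
With no repressor bound, *mibC* is transcribed.
So MibC is produced and active.
Activator TemP is present, so *velC* is transcribed.
→ *velC* is ON.
Zn²⁺ is absent, so SibM is active.
Xylulose is present, so QuvZ is active.
No repressor is bound and SibM and QuvZ are active, so *ulmG* is transcribed.
→ *ulmG* is ON.
Autoinducer-2 is absent, so JalP is active.
Rhamnulose is absent, so HolT is inactive.
Required activator HolT is absent, so *temY* is not transcribed.
→ *temY* is OFF.
Citrulline is absent, so MibX is active.
With repressor MibX bound, *zorQ* is not transcribed.
So ZorQ is not produced.
Co²⁺ is present, so TemU is active.
No repressor is bound and TemU is active, so *irpM* is transcribed.
So IrpM is produced and active.
No repressor is bound and IrpM is active, so *kosH* is transcribed.
→ *kosH* is ON.
4 of the 5 genes are transcribed.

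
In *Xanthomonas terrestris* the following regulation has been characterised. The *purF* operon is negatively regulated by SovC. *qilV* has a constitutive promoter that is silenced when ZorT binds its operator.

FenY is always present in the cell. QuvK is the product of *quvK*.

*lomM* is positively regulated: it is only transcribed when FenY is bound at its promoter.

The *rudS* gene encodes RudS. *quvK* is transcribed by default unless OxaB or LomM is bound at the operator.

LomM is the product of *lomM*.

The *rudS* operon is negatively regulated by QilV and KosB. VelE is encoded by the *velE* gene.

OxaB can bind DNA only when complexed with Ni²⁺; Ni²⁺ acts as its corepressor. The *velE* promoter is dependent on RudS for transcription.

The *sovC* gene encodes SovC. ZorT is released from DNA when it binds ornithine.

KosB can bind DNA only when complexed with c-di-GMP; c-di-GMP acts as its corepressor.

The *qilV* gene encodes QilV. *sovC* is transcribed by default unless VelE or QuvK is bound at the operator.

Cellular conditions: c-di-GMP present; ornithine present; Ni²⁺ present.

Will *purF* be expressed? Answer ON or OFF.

OFF

Ornithine is present, so ZorT is inactive.
With no repressor bound, *qilV* is transcribed.
So QilV is produced and active.
c-di-GMP is present, so KosB is active.
With repressor QilV bound, *rudS* is not transcribed.
So RudS is not produced.
Required activator RudS is absent, so *velE* is not transcribed.
So VelE is not produced.
Ni²⁺ is present, so OxaB is active.
FenY is produced constitutively and is active.
No repressor is bound and FenY is active, so *lomM* is transcribed.
So LomM is produced and active.
With repressor OxaB bound, *quvK* is not transcribed.
So QuvK is not produced.
With no repressor bound, *sovC* is transcribed.
So SovC is produced and active.
With repressor SovC bound, *purF* is not transcribed.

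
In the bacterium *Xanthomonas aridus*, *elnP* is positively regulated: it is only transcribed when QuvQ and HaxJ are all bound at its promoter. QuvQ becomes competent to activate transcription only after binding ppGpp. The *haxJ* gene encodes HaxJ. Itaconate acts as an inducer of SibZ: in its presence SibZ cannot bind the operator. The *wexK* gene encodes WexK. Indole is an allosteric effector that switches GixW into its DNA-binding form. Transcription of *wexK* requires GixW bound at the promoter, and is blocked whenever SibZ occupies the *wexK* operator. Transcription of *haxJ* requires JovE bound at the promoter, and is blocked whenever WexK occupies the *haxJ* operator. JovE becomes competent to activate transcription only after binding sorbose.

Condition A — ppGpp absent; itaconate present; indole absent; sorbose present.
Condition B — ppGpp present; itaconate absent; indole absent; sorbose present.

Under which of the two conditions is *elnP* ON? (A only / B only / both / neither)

B only

Condition A:
ppGpp is absent, so QuvQ is inactive.
Itaconate is present, so SibZ is inactive.
Indole is absent, so GixW is inactive.
Required activator GixW is absent, so *wexK* is not transcribed.
So WexK is not produced.
Sorbose is present, so JovE is active.
No repressor is bound and JovE is active, so *haxJ* is transcribed.
So HaxJ is produced and active.
Required activator QuvQ is absent, so *elnP* is not transcribed.
→ *elnP* is OFF in A.
Condition B:
ppGpp is present, so QuvQ is active.
Itaconate is absent, so SibZ is active.
Indole is absent, so GixW is inactive.
With repressor SibZ bound, *wexK* is not transcribed.
So WexK is not produced.
Sorbose is present, so JovE is active.
No repressor is bound and JovE is active, so *haxJ* is transcribed.
So HaxJ is produced and active.
No repressor is bound and QuvQ and HaxJ are active, so *elnP* is transcribed.
→ *elnP* is ON in B.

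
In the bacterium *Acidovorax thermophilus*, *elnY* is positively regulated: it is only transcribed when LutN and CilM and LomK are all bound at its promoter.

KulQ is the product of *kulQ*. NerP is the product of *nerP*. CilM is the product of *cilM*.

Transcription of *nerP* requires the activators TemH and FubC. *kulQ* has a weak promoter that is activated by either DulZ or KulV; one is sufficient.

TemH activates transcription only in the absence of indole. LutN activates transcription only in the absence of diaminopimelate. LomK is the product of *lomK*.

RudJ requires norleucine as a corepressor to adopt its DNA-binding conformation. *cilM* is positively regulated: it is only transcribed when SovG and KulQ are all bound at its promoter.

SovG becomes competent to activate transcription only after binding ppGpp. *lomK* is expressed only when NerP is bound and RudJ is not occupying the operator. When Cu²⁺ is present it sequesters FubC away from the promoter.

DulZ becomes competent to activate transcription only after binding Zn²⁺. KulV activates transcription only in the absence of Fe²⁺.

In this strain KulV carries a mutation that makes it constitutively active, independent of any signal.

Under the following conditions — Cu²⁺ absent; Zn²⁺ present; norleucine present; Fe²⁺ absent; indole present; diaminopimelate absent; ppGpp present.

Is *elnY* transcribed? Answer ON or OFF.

OFF

Diaminopimelate is absent, so LutN is active.
ppGpp is present, so SovG is active.
Zn²⁺ is present, so DulZ is active.
KulV is constitutively active in this strain.
Activator DulZ is present, so *kulQ* is transcribed.
So KulQ is produced and active.
No repressor is bound and SovG and KulQ are active, so *cilM* is transcribed.
So CilM is produced and active.
Norleucine is present, so RudJ is active.
Indole is present, so TemH is inactive.
Cu²⁺ is absent, so FubC is active.
Required activator TemH is absent, so *nerP* is not transcribed.
So NerP is not produced.
With repressor RudJ bound, *lomK* is not transcribed.
So LomK is not produced.
Required activator LomK is absent, so *elnY* is not transcribed.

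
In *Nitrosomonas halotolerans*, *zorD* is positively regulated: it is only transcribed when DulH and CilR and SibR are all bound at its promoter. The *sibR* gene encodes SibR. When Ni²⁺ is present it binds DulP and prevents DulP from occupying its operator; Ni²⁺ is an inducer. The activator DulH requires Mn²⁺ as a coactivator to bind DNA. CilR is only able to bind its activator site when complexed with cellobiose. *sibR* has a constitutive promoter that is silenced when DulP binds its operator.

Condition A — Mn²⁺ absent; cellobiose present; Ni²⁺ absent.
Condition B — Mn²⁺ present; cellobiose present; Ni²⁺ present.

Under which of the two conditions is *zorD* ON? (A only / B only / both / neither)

B only

Condition A:
Mn²⁺ is absent, so DulH is inactive.
Cellobiose is present, so CilR is active.
Ni²⁺ is absent, so DulP is active.
With repressor DulP bound, *sibR* is not transcribed.
So SibR is not produced.
Required activator DulH is absent, so *zorD* is not transcribed.
→ *zorD* is OFF in A.
Condition B:
Mn²⁺ is present, so DulH is active.
Cellobiose is present, so CilR is active.
Ni²⁺ is present, so DulP is inactive.
With no repressor bound, *sibR* is transcribed.
So SibR is produced and active.
No repressor is bound and DulH and CilR and SibR are active, so *zorD* is transcribed.
→ *zorD* is ON in B.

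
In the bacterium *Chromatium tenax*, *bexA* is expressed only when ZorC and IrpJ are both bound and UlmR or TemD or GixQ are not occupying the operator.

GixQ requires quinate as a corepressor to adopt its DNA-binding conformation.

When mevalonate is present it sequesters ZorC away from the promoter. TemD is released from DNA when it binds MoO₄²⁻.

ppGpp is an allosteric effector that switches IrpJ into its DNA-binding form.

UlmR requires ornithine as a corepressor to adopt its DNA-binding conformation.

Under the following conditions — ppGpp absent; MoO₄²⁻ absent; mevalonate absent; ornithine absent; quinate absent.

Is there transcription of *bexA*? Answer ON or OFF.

Ornithine is absent, so UlmR is inactive.
Mevalonate is absent, so ZorC is active.
MoO₄²⁻ is absent, so TemD is active.
ppGpp is absent, so IrpJ is inactive.
Quinate is absent, so GixQ is inactive.
With repressor TemD bound, *bexA* is not transcribed.

OFF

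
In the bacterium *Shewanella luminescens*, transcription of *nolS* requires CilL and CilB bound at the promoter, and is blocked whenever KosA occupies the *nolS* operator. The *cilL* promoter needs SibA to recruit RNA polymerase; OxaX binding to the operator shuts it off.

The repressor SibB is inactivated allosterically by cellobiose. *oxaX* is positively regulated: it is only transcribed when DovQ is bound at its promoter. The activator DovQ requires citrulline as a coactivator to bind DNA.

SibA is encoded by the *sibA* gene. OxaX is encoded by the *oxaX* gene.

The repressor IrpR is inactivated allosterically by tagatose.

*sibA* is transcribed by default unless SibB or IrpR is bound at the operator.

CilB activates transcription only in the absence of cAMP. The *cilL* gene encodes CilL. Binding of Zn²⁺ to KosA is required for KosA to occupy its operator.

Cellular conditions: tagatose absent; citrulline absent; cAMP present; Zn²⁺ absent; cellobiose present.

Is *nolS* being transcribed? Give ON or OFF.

Zn²⁺ is absent, so KosA is inactive.
Cellobiose is present, so SibB is inactive.
Tagatose is absent, so IrpR is active.
With repressor IrpR bound, *sibA* is not transcribed.
So SibA is not produced.
Citrulline is absent, so DovQ is inactive.
Required activator DovQ is absent, so *oxaX* is not transcribed.
So OxaX is not produced.
Required activator SibA is absent, so *cilL* is not transcribed.
So CilL is not produced.
cAMP is present, so CilB is inactive.
Required activator CilL is absent, so *nolS* is not transcribed.

OFF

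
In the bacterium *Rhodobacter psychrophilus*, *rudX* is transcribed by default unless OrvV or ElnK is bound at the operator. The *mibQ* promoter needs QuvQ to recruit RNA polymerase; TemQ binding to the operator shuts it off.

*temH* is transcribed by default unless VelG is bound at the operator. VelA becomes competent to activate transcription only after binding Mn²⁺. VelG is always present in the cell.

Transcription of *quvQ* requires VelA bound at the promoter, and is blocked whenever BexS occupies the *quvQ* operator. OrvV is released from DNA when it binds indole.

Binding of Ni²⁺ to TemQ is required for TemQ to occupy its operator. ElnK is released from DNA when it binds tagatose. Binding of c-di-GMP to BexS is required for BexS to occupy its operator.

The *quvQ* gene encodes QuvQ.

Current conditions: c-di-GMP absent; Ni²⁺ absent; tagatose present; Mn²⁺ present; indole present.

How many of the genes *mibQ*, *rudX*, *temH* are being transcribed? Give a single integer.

Mn²⁺ is present, so VelA is active.
c-di-GMP is absent, so BexS is inactive.
No repressor is bound and VelA is active, so *quvQ* is transcribed.
So QuvQ is produced and active.
Ni²⁺ is absent, so TemQ is inactive.
No repressor is bound and QuvQ is active, so *mibQ* is transcribed.
→ *mibQ* is ON.
Indole is present, so OrvV is inactive.
Tagatose is present, so ElnK is inactive.
With no repressor bound, *rudX* is transcribed.
→ *rudX* is ON.
VelG is produced constitutively and is active.
With repressor VelG bound, *temH* is not transcribed.
→ *temH* is OFF.
2 of the 3 genes are transcribed.

2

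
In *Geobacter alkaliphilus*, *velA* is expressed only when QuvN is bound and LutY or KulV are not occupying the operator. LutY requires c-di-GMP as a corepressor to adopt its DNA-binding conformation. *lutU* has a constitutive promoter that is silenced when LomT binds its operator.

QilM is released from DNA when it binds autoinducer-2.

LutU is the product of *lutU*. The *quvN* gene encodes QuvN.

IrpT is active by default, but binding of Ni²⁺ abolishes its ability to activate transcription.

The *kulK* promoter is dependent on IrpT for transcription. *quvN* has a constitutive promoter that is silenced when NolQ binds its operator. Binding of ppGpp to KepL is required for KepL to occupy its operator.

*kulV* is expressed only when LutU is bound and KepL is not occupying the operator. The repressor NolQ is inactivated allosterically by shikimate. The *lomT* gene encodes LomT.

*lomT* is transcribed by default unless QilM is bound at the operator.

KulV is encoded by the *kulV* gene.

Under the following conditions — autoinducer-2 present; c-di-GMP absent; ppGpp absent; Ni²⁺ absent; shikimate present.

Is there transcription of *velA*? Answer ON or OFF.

c-di-GMP is absent, so LutY is inactive.
Autoinducer-2 is present, so QilM is inactive.
With no repressor bound, *lomT* is transcribed.
So LomT is produced and active.
With repressor LomT bound, *lutU* is not transcribed.
So LutU is not produced.
ppGpp is absent, so KepL is inactive.
Required activator LutU is absent, so *kulV* is not transcribed.
So KulV is not produced.
Shikimate is present, so NolQ is inactive.
With no repressor bound, *quvN* is transcribed.
So QuvN is produced and active.
No repressor is bound and QuvN is active, so *velA* is transcribed.

ON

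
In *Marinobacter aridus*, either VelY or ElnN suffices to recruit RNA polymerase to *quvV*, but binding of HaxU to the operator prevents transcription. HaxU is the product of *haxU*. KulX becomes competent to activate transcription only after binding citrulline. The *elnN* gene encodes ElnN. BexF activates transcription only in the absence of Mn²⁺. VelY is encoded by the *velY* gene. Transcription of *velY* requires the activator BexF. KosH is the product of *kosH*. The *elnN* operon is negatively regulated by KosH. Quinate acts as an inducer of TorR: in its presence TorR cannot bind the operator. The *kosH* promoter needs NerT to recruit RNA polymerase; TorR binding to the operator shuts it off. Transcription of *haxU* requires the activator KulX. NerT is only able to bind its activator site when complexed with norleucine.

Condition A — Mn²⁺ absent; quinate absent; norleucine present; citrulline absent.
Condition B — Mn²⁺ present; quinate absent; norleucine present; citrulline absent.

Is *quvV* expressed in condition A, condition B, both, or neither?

Condition A:
Mn²⁺ is absent, so BexF is active.
No repressor is bound and BexF is active, so *velY* is transcribed.
So VelY is produced and active.
Quinate is absent, so TorR is active.
Norleucine is present, so NerT is active.
With repressor TorR bound, *kosH* is not transcribed.
So KosH is not produced.
With no repressor bound, *elnN* is transcribed.
So ElnN is produced and active.
Citrulline is absent, so KulX is inactive.
Required activator KulX is absent, so *haxU* is not transcribed.
So HaxU is not produced.
Activator VelY is present, so *quvV* is transcribed.
→ *quvV* is ON in A.
Condition B:
Mn²⁺ is present, so BexF is inactive.
Required activator BexF is absent, so *velY* is not transcribed.
So VelY is not produced.
Quinate is absent, so TorR is active.
Norleucine is present, so NerT is active.
With repressor TorR bound, *kosH* is not transcribed.
So KosH is not produced.
With no repressor bound, *elnN* is transcribed.
So ElnN is produced and active.
Citrulline is absent, so KulX is inactive.
Required activator KulX is absent, so *haxU* is not transcribed.
So HaxU is not produced.
Activator ElnN is present, so *quvV* is transcribed.
→ *quvV* is ON in B.

both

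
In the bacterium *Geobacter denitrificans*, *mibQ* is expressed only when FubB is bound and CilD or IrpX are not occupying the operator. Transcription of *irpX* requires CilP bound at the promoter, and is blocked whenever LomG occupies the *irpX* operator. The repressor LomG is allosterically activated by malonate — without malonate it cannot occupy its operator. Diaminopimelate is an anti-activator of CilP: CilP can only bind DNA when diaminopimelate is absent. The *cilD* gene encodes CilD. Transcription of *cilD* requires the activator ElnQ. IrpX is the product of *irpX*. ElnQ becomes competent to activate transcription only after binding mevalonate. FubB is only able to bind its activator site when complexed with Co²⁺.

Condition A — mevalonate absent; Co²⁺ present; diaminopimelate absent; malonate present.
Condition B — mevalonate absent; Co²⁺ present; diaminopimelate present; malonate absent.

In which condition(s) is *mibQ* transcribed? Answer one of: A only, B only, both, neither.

both

Condition A:
Mevalonate is absent, so ElnQ is inactive.
Required activator ElnQ is absent, so *cilD* is not transcribed.
So CilD is not produced.
Co²⁺ is present, so FubB is active.
Diaminopimelate is absent, so CilP is active.
Malonate is present, so LomG is active.
With repressor LomG bound, *irpX* is not transcribed.
So IrpX is not produced.
No repressor is bound and FubB is active, so *mibQ* is transcribed.
→ *mibQ* is ON in A.
Condition B:
Mevalonate is absent, so ElnQ is inactive.
Required activator ElnQ is absent, so *cilD* is not transcribed.
So CilD is not produced.
Co²⁺ is present, so FubB is active.
Diaminopimelate is present, so CilP is inactive.
Malonate is absent, so LomG is inactive.
Required activator CilP is absent, so *irpX* is not transcribed.
So IrpX is not produced.
No repressor is bound and FubB is active, so *mibQ* is transcribed.
→ *mibQ* is ON in B.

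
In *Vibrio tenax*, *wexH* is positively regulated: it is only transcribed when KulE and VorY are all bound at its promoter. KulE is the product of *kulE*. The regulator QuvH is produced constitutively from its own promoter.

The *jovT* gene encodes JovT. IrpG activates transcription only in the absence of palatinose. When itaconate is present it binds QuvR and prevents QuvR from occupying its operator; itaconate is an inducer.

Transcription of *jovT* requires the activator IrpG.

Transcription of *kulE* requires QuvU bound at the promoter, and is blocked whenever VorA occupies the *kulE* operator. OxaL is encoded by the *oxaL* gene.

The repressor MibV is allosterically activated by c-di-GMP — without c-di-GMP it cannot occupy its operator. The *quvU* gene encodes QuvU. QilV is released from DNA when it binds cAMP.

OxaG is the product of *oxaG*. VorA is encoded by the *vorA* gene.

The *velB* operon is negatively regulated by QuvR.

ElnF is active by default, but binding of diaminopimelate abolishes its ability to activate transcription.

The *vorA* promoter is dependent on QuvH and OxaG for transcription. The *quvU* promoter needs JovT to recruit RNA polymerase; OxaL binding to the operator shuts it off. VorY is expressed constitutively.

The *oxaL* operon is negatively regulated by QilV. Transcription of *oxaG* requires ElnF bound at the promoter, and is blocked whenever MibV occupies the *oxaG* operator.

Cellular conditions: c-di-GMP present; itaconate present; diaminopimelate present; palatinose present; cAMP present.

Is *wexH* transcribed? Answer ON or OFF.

Palatinose is present, so IrpG is inactive.
Required activator IrpG is absent, so *jovT* is not transcribed.
So JovT is not produced.
cAMP is present, so QilV is inactive.
With no repressor bound, *oxaL* is transcribed.
So OxaL is produced and active.
With repressor OxaL bound, *quvU* is not transcribed.
So QuvU is not produced.
QuvH is produced constitutively and is active.
c-di-GMP is present, so MibV is active.
Diaminopimelate is present, so ElnF is inactive.
With repressor MibV bound, *oxaG* is not transcribed.
So OxaG is not produced.
Required activator OxaG is absent, so *vorA* is not transcribed.
So VorA is not produced.
Required activator QuvU is absent, so *kulE* is not transcribed.
So KulE is not produced.
VorY is produced constitutively and is active.
Required activator KulE is absent, so *wexH* is not transcribed.

OFF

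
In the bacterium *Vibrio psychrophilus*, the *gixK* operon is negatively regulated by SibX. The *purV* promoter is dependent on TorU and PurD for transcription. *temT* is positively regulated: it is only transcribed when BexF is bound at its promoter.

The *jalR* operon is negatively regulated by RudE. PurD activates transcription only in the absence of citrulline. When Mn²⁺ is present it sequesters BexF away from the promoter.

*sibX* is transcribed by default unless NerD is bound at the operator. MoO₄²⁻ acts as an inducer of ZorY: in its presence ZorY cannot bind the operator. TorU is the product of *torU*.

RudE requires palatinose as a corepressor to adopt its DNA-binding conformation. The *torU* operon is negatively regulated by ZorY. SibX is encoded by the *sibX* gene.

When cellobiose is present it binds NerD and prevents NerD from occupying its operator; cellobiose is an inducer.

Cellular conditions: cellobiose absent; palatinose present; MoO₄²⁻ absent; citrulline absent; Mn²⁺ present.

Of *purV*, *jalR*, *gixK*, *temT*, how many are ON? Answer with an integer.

1

MoO₄²⁻ is absent, so ZorY is active.
With repressor ZorY bound, *torU* is not transcribed.
So TorU is not produced.
Citrulline is absent, so PurD is active.
Required activator TorU is absent, so *purV* is not transcribed.
→ *purV* is OFF.
Palatinose is present, so RudE is active.
With repressor RudE bound, *jalR* is not transcribed.
→ *jalR* is OFF.
Cellobiose is absent, so NerD is active.
With repressor NerD bound, *sibX* is not transcribed.
So SibX is not produced.
With no repressor bound, *gixK* is transcribed.
→ *gixK* is ON.
Mn²⁺ is present, so BexF is inactive.
Required activator BexF is absent, so *temT* is not transcribed.
→ *temT* is OFF.
1 of the 4 genes is transcribed.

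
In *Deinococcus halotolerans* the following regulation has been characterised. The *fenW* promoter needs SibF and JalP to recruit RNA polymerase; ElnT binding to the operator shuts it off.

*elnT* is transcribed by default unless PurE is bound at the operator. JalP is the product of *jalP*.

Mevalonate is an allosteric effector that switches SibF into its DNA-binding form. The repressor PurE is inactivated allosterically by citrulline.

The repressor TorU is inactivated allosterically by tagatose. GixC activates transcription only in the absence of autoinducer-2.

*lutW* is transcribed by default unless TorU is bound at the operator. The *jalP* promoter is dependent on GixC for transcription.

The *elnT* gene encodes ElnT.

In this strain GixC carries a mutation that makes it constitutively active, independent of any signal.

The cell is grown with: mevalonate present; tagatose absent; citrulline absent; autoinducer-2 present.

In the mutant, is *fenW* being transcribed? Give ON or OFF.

ON

Mevalonate is present, so SibF is active.
Citrulline is absent, so PurE is active.
With repressor PurE bound, *elnT* is not transcribed.
So ElnT is not produced.
GixC is constitutively active in this strain.
No repressor is bound and GixC is active, so *jalP* is transcribed.
So JalP is produced and active.
No repressor is bound and SibF and JalP are active, so *fenW* is transcribed.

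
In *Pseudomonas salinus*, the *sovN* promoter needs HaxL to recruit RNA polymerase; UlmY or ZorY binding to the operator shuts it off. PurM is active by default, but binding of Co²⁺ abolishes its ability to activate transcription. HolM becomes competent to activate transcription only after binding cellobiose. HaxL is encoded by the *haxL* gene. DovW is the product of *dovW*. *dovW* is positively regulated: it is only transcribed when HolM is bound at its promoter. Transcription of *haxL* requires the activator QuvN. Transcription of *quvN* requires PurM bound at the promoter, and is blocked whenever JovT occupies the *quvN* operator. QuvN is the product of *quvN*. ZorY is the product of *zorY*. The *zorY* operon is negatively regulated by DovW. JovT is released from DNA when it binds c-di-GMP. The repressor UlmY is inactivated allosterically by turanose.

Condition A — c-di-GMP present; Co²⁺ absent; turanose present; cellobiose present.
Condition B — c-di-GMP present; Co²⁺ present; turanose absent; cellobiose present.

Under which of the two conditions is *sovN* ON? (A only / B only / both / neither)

A only

Condition A:
c-di-GMP is present, so JovT is inactive.
Co²⁺ is absent, so PurM is active.
No repressor is bound and PurM is active, so *quvN* is transcribed.
So QuvN is produced and active.
No repressor is bound and QuvN is active, so *haxL* is transcribed.
So HaxL is produced and active.
Turanose is present, so UlmY is inactive.
Cellobiose is present, so HolM is active.
No repressor is bound and HolM is active, so *dovW* is transcribed.
So DovW is produced and active.
With repressor DovW bound, *zorY* is not transcribed.
So ZorY is not produced.
No repressor is bound and HaxL is active, so *sovN* is transcribed.
→ *sovN* is ON in A.
Condition B:
c-di-GMP is present, so JovT is inactive.
Co²⁺ is present, so PurM is inactive.
Required activator PurM is absent, so *quvN* is not transcribed.
So QuvN is not produced.
Required activator QuvN is absent, so *haxL* is not transcribed.
So HaxL is not produced.
Turanose is absent, so UlmY is active.
Cellobiose is present, so HolM is active.
No repressor is bound and HolM is active, so *dovW* is transcribed.
So DovW is produced and active.
With repressor DovW bound, *zorY* is not transcribed.
So ZorY is not produced.
With repressor UlmY bound, *sovN* is not transcribed.
→ *sovN* is OFF in B.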